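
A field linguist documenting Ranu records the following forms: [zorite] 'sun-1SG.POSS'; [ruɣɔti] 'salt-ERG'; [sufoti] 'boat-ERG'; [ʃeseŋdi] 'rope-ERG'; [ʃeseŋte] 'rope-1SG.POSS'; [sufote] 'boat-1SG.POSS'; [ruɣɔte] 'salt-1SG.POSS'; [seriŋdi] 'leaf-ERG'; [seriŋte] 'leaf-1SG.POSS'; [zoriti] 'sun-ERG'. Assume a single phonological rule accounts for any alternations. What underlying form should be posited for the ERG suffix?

/-di/

The ERG morpheme has two allomorphs, [-di] and [-ti].
The 1SG.POSS suffix, which begins with [t], is invariant after every stem; so [t] is not altered by any rule here.
The ERG suffix is therefore /-di/ underlyingly, with post-vocalic devoicing: voiced stops become voiceless after a vowel.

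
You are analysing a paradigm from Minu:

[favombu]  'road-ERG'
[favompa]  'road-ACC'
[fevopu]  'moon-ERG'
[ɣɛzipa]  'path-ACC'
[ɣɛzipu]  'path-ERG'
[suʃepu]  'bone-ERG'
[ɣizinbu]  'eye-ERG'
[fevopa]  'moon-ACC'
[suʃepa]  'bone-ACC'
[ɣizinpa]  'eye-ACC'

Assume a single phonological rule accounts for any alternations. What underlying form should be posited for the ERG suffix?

/-bu/

The ERG suffix surfaces as [-bu] and [-pu], depending on the final segment of the stem.
By contrast the ACC suffix keeps its initial [p] throughout — that segment must be underlying.
The ERG suffix is therefore /-bu/ underlyingly, with post-vocalic devoicing: voiced stops become voiceless after a vowel.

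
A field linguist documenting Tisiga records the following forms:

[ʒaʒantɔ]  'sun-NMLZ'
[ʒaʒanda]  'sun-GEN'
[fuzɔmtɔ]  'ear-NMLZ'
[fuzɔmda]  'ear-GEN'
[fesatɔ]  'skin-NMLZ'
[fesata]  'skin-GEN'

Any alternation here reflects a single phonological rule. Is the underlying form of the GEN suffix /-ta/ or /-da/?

/-da/

The GEN morpheme has two allomorphs, [-da] and [-ta].
The NMLZ suffix, which begins with [t], is invariant after every stem; so [t] is not altered by any rule here.
The GEN suffix is therefore /-da/ underlyingly, with post-vocalic devoicing: voiced stops become voiceless after a vowel.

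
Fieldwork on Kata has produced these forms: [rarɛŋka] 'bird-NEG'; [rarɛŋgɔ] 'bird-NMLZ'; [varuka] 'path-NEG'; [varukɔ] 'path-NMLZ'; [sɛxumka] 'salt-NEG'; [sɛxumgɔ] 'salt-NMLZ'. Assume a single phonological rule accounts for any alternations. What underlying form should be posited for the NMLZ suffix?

/-gɔ/

The NMLZ morpheme has two allomorphs, [-gɔ] and [-kɔ].
By contrast the NEG suffix keeps its initial [k] throughout — that segment must be underlying.
So the underlying form is /-gɔ/, and voiced stops become voiceless after a vowel.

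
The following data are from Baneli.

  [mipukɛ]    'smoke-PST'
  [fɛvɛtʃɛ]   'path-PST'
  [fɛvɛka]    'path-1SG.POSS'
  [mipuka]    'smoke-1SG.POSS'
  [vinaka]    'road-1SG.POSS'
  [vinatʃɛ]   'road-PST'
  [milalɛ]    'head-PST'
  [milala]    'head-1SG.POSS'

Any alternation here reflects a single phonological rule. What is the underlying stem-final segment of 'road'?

In [vinatʃɛ] and [vinaka] the final segment of 'road' alternates: [tʃ] ~ [k].
The stem 'smoke' ([mipukɛ], [mipuka]) shows [k] unchanged in both environments, so [k] cannot be basic with [tʃ] derived before the PST suffix.
The alternation reflects depalatalization: palato-alveolar /tʃ/ becomes [k] when no front vowel follows. /tʃ/ is underlying.

/tʃ/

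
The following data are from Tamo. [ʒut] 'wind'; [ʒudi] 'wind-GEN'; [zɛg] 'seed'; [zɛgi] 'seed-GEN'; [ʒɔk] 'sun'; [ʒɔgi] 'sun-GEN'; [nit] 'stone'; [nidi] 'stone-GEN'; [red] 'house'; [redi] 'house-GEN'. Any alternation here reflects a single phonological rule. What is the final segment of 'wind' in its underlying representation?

/t/

The root 'wind' surfaces as [ʒut] and [ʒudi], with a stem-final [t] ~ [d] alternation.
But 'house' keeps [d] in both environments ([red], [redi]), so there is no rule changing /d/ to [t] in isolation.
The underlying segment must be /t/; voiceless stops become voiced between vowels, yielding [d] there.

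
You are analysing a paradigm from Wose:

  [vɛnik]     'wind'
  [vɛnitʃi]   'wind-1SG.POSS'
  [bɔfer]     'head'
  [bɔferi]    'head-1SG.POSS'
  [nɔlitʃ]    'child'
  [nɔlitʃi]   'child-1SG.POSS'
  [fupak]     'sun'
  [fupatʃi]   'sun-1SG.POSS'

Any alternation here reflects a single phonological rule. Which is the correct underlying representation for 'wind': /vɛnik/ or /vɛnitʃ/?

The root 'wind' surfaces as [vɛnik] and [vɛnitʃi], with a stem-final [k] ~ [tʃ] alternation.
The stem 'child' ([nɔlitʃ], [nɔlitʃi]) shows [tʃ] unchanged in both environments, so [tʃ] cannot be basic with [k] derived in isolation.
The alternation reflects palatalization before a front vowel: /k/ becomes palato-alveolar [tʃ] before a front vowel. /k/ is underlying.

/vɛnik/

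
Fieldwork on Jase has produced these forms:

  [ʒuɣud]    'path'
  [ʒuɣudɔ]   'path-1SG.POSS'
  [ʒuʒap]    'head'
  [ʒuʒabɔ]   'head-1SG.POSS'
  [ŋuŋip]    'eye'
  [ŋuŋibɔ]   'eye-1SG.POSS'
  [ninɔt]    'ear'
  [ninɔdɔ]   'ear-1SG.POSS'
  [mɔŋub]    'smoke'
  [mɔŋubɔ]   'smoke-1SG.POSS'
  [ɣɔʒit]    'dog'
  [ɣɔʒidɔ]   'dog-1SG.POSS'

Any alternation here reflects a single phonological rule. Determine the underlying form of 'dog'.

'dog' shows [t] ~ [d] at the end of the stem ([ɣɔʒit] vs [ɣɔʒidɔ]).
But 'path' keeps [d] in both environments ([ʒuɣud], [ʒuɣudɔ]), so there is no rule changing /d/ to [t] in isolation.
Therefore /t/ is basic and [d] is derived by intervocalic voicing (voiceless stops become voiced between vowels).

/ɣɔʒit/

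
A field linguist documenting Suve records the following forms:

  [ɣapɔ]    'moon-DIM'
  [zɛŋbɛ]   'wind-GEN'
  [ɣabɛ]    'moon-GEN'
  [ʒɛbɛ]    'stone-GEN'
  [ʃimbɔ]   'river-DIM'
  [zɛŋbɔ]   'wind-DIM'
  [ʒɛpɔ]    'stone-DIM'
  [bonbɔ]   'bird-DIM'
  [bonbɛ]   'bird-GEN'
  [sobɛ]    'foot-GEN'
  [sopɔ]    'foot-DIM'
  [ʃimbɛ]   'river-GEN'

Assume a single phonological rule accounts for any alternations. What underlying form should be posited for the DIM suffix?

/-pɔ/

The DIM suffix surfaces as [-bɔ] and [-pɔ], depending on the final segment of the stem.
The GEN suffix, which begins with [b], is invariant after every stem; so [b] is not altered by any rule here.
The DIM suffix is therefore /-pɔ/ underlyingly, with post-nasal voicing: voiceless stops become voiced after a nasal.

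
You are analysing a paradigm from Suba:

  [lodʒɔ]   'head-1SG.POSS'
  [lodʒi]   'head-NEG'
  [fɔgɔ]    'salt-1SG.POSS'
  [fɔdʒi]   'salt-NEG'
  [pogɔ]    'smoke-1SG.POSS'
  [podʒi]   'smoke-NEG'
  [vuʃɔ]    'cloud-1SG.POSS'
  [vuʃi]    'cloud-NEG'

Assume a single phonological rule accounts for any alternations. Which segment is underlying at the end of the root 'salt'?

'salt' shows [g] ~ [dʒ] at the end of the stem ([fɔgɔ] vs [fɔdʒi]).
Compare 'head', with invariant [dʒ] in [lodʒɔ] and [lodʒi]: an analysis with underlying /dʒ/ and a rule producing [g] before the 1SG.POSS suffix would wrongly predict alternation here too.
Therefore /g/ is basic and [dʒ] is derived by palatalization before a front vowel (/g/ becomes palato-alveolar [dʒ] before a front vowel).

/g/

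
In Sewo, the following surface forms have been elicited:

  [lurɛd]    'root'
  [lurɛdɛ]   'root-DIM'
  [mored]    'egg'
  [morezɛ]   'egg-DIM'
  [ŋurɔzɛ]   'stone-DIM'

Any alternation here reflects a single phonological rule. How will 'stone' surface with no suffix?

The root 'egg' surfaces as [mored] and [morezɛ], with a stem-final [d] ~ [z] alternation.
The stem 'root' ([lurɛd], [lurɛdɛ]) shows [d] unchanged in both environments, so [d] cannot be basic with [z] derived before the DIM suffix.
So /z/ is underlying, and a rule of word-final hardening — voiced fricatives become stops word-finally — gives [d].
From [ŋurɔzɛ] the stem 'stone' is /ŋurɔz/; word-finally this yields [ŋurɔd].

[ŋurɔd]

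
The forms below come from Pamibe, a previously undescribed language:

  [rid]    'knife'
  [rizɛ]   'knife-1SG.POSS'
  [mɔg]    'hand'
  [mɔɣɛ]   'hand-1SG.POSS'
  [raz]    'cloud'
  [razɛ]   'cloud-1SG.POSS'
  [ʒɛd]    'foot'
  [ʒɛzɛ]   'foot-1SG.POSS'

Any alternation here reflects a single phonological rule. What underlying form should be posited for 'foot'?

In [ʒɛd] and [ʒɛzɛ] the final segment of 'foot' alternates: [d] ~ [z].
If /z/ were underlying and a rule turned it into [d] in isolation, 'cloud' would also alternate; but it has [z] in both [raz] and [razɛ].
The underlying segment must be /d/; voiced stops become fricatives between vowels, yielding [z] there.
The underlying form of 'foot' is therefore /ʒɛd/.

/ʒɛd/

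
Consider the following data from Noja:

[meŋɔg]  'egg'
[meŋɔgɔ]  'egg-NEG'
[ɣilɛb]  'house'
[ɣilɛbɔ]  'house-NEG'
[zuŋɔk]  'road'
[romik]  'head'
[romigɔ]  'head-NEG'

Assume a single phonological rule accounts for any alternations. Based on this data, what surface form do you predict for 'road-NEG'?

[zuŋɔgɔ]

In [romik] and [romigɔ] the final segment of 'head' alternates: [k] ~ [g].
The stem 'egg' ([meŋɔg], [meŋɔgɔ]) shows [g] unchanged in both environments, so [g] cannot be basic with [k] derived in isolation.
Therefore /k/ is basic and [g] is derived by intervocalic voicing (voiceless stops become voiced between vowels).
The one attested form of 'road', [zuŋɔk], shows underlying /zuŋɔk/. Applying the same rule between vowels gives [zuŋɔgɔ].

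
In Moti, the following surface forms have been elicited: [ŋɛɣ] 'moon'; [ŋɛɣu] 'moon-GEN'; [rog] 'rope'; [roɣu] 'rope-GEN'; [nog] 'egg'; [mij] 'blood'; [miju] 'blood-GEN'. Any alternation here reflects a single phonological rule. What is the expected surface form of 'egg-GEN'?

[noɣu]

'rope' shows [g] ~ [ɣ] at the end of the stem ([rog] vs [roɣu]).
The stem 'moon' ([ŋɛɣ], [ŋɛɣu]) shows [ɣ] unchanged in both environments, so [ɣ] cannot be basic with [g] derived in isolation.
The alternation reflects intervocalic spirantization: voiced stops become fricatives between vowels. /g/ is underlying.
The one attested form of 'egg', [nog], shows underlying /nog/. Applying the same rule between vowels gives [noɣu].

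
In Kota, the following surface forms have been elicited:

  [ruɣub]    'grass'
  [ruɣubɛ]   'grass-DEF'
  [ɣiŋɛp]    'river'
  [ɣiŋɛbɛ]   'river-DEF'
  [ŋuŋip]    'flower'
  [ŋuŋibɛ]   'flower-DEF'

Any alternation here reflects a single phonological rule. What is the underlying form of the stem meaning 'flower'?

/ŋuŋip/

The root 'flower' surfaces as [ŋuŋip] and [ŋuŋibɛ], with a stem-final [p] ~ [b] alternation.
If /b/ were underlying and a rule turned it into [p] in isolation, 'grass' would also alternate; but it has [b] in both [ruɣub] and [ruɣubɛ].
The alternation reflects intervocalic voicing: voiceless stops become voiced between vowels. /p/ is underlying.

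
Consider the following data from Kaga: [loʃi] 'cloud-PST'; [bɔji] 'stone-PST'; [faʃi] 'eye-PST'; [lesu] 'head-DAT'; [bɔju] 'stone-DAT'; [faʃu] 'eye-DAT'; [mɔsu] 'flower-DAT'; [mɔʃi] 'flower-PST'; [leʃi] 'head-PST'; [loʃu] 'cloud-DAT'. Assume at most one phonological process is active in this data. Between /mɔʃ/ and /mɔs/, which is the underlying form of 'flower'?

/mɔs/

The stem for 'flower' ends in [ʃ] in [mɔʃi] but [s] in [mɔsu].
But 'eye' keeps [ʃ] in both environments ([faʃi], [faʃu]), so there is no rule changing /ʃ/ to [s] before the DAT suffix.
The alternation reflects palatalization before a front vowel: /s/ becomes palato-alveolar [ʃ] before a front vowel. /s/ is underlying.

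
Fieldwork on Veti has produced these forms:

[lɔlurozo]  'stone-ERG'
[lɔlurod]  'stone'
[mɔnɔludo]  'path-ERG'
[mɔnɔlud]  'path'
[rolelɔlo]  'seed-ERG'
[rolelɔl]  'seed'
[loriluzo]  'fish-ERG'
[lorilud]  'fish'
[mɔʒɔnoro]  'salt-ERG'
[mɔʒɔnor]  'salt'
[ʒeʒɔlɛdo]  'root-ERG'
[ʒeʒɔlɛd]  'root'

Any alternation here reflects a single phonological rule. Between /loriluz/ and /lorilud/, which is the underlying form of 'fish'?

/loriluz/

In [loriluzo] and [lorilud] the final segment of 'fish' alternates: [z] ~ [d].
Compare 'root', with invariant [d] in [ʒeʒɔlɛdo] and [ʒeʒɔlɛd]: an analysis with underlying /d/ and a rule producing [z] before the ERG suffix would wrongly predict alternation here too.
Therefore /z/ is basic and [d] is derived by word-final hardening (voiced fricatives become stops word-finally).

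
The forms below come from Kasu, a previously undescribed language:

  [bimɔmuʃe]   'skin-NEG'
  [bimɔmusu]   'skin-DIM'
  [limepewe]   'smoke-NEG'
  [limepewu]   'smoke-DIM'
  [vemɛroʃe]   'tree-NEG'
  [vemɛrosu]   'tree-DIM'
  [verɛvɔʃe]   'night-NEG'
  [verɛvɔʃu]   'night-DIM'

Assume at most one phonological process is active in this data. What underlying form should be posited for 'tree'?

/vemɛros/

The root 'tree' surfaces as [vemɛroʃe] and [vemɛrosu], with a stem-final [ʃ] ~ [s] alternation.
But 'night' keeps [ʃ] in both environments ([verɛvɔʃe], [verɛvɔʃu]), so there is no rule changing /ʃ/ to [s] before the DIM suffix.
The underlying segment must be /s/; /s/ becomes palato-alveolar [ʃ] before a front vowel, yielding [ʃ] there.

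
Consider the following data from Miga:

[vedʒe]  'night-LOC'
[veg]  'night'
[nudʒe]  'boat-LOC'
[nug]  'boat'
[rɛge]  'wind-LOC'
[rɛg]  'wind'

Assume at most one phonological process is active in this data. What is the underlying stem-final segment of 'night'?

/dʒ/

The root 'night' surfaces as [vedʒe] and [veg], with a stem-final [dʒ] ~ [g] alternation.
But 'wind' keeps [g] in both environments ([rɛge], [rɛg]), so there is no rule changing /g/ to [dʒ] before the LOC suffix.
The alternation reflects depalatalization: palato-alveolar /dʒ/ becomes [g] when no front vowel follows. /dʒ/ is underlying.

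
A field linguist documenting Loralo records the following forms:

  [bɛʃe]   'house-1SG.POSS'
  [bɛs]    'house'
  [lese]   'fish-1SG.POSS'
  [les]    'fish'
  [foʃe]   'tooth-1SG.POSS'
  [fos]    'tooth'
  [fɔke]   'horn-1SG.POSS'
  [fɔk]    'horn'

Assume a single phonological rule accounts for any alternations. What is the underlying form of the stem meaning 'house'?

The root 'house' surfaces as [bɛʃe] and [bɛs], with a stem-final [ʃ] ~ [s] alternation.
But 'fish' keeps [s] in both environments ([lese], [les]), so there is no rule changing /s/ to [ʃ] before the 1SG.POSS suffix.
So /ʃ/ is underlying, and a rule of depalatalization — palato-alveolar /ʃ/ becomes [s] when no front vowel follows — gives [s].

/bɛʃ/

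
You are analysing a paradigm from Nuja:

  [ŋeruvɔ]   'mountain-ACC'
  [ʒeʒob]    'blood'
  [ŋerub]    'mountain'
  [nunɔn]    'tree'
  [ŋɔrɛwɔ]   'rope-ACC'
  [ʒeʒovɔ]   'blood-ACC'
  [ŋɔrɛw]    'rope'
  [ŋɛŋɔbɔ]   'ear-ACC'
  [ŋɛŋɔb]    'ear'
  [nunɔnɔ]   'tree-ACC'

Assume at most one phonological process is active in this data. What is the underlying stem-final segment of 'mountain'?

In [ŋerub] and [ŋeruvɔ] the final segment of 'mountain' alternates: [b] ~ [v].
If /b/ were underlying and a rule turned it into [v] before the ACC suffix, 'ear' would also alternate; but it has [b] in both [ŋɛŋɔb] and [ŋɛŋɔbɔ].
Therefore /v/ is basic and [b] is derived by word-final hardening (voiced fricatives become stops word-finally).

/v/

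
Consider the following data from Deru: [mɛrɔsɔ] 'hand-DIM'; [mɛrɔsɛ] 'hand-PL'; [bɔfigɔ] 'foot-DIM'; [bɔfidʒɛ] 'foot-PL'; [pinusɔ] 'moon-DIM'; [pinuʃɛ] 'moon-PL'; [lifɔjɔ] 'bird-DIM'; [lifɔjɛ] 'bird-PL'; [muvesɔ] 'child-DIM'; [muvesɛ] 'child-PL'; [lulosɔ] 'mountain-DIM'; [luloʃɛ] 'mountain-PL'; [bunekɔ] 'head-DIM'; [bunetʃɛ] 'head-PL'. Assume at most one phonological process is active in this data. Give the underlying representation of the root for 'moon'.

The root 'moon' surfaces as [pinusɔ] and [pinuʃɛ], with a stem-final [s] ~ [ʃ] alternation.
But 'hand' keeps [s] in both environments ([mɛrɔsɔ], [mɛrɔsɛ]), so there is no rule changing /s/ to [ʃ] before the PL suffix.
So /ʃ/ is underlying, and a rule of depalatalization — palato-alveolar /tʃ/, /dʒ/ and /ʃ/ become [k], [g] and [s] when no front vowel follows — gives [s].
The underlying form of 'moon' is therefore /pinuʃ/.

/pinuʃ/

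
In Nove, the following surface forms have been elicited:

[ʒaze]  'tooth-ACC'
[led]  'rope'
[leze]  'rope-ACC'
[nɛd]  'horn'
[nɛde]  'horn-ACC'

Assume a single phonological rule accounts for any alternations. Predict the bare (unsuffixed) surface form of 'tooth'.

[ʒad]

'rope' shows [d] ~ [z] at the end of the stem ([led] vs [leze]).
Compare 'horn', with invariant [d] in [nɛd] and [nɛde]: an analysis with underlying /d/ and a rule producing [z] before the ACC suffix would wrongly predict alternation here too.
The underlying segment must be /z/; voiced fricatives become stops word-finally, yielding [d] there.
From [ʒaze] the stem 'tooth' is /ʒaz/; word-finally this yields [ʒad].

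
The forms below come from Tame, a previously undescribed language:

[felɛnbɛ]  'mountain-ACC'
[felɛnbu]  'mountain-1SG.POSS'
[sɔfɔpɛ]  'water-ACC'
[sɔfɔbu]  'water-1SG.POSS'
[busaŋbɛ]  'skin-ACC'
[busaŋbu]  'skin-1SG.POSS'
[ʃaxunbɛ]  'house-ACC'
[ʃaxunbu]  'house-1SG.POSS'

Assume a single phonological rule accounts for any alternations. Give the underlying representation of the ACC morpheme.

The ACC suffix surfaces as [-bɛ] and [-pɛ], depending on the final segment of the stem.
By contrast the 1SG.POSS suffix keeps its initial [b] throughout — that segment must be underlying.
The ACC suffix is therefore /-pɛ/ underlyingly, with post-nasal voicing: voiceless stops become voiced after a nasal.

/-pɛ/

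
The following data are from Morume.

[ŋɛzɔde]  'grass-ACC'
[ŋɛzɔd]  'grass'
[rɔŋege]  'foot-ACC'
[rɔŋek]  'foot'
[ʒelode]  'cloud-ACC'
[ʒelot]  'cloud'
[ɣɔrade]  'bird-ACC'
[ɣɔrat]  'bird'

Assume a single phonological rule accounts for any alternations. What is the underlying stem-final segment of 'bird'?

/t/

The stem for 'bird' ends in [d] in [ɣɔrade] but [t] in [ɣɔrat].
The stem 'grass' ([ŋɛzɔde], [ŋɛzɔd]) shows [d] unchanged in both environments, so [d] cannot be basic with [t] derived in isolation.
The underlying segment must be /t/; voiceless stops become voiced between vowels, yielding [d] there.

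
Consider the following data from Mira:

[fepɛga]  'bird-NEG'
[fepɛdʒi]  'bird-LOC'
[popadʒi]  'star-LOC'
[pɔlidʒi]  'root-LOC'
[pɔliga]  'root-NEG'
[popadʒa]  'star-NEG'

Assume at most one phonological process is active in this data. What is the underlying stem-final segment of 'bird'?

/g/

The root 'bird' surfaces as [fepɛdʒi] and [fepɛga], with a stem-final [dʒ] ~ [g] alternation.
If /dʒ/ were underlying and a rule turned it into [g] before the NEG suffix, 'star' would also alternate; but it has [dʒ] in both [popadʒi] and [popadʒa].
Therefore /g/ is basic and [dʒ] is derived by palatalization before a front vowel (/g/ becomes palato-alveolar [dʒ] before a front vowel).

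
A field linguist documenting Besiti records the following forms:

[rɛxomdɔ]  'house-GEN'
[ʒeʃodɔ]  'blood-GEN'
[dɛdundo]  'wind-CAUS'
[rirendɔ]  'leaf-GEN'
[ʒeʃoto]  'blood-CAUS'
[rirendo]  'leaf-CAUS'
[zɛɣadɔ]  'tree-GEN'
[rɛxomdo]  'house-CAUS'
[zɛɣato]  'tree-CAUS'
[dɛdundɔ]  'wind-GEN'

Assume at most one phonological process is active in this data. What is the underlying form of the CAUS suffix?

The CAUS morpheme has two allomorphs, [-do] and [-to].
The GEN suffix, which begins with [d], is invariant after every stem; so [d] is not altered by any rule here.
The CAUS suffix is therefore /-to/ underlyingly, with post-nasal voicing: voiceless stops become voiced after a nasal.

/-to/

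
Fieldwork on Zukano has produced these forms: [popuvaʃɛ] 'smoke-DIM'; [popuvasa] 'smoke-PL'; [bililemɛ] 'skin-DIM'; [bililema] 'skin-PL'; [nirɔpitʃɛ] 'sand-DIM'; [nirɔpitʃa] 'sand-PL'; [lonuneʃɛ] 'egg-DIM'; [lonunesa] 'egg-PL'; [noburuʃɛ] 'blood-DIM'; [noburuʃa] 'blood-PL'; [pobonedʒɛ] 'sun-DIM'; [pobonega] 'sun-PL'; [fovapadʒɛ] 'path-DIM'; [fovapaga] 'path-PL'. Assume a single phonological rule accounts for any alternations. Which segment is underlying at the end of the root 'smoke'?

In [popuvaʃɛ] and [popuvasa] the final segment of 'smoke' alternates: [ʃ] ~ [s].
Compare 'blood', with invariant [ʃ] in [noburuʃɛ] and [noburuʃa]: an analysis with underlying /ʃ/ and a rule producing [s] before the PL suffix would wrongly predict alternation here too.
The underlying segment must be /s/; /g/ and /s/ become palato-alveolar [dʒ] and [ʃ] before a front vowel, yielding [ʃ] there.

/s/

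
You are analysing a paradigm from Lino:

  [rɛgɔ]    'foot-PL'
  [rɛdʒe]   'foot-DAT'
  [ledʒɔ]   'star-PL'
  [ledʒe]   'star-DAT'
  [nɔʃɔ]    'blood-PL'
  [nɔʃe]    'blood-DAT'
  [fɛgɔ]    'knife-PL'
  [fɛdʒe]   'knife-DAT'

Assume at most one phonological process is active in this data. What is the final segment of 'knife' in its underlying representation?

/g/

'knife' shows [g] ~ [dʒ] at the end of the stem ([fɛgɔ] vs [fɛdʒe]).
But 'star' keeps [dʒ] in both environments ([ledʒɔ], [ledʒe]), so there is no rule changing /dʒ/ to [g] before the PL suffix.
So /g/ is underlying, and a rule of palatalization before a front vowel — /g/ becomes palato-alveolar [dʒ] before a front vowel — gives [dʒ].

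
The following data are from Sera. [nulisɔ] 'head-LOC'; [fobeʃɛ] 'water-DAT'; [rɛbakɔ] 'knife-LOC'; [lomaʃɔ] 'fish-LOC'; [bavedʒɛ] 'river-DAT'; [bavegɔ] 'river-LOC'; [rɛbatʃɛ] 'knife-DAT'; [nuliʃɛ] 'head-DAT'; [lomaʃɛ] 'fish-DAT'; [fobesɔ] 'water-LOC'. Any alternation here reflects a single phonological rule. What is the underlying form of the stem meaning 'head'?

'head' shows [ʃ] ~ [s] at the end of the stem ([nuliʃɛ] vs [nulisɔ]).
Compare 'fish', with invariant [ʃ] in [lomaʃɛ] and [lomaʃɔ]: an analysis with underlying /ʃ/ and a rule producing [s] before the LOC suffix would wrongly predict alternation here too.
So /s/ is underlying, and a rule of palatalization before a front vowel — /k/, /g/ and /s/ become palato-alveolar [tʃ], [dʒ] and [ʃ] before a front vowel — gives [ʃ].

/nulis/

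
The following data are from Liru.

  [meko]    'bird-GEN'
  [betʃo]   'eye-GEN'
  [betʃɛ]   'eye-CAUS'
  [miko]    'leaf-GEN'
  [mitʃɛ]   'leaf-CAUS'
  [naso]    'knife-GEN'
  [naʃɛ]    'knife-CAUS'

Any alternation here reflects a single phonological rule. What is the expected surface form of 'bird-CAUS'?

'leaf' shows [k] ~ [tʃ] at the end of the stem ([miko] vs [mitʃɛ]).
Compare 'eye', with invariant [tʃ] in [betʃo] and [betʃɛ]: an analysis with underlying /tʃ/ and a rule producing [k] before the GEN suffix would wrongly predict alternation here too.
The alternation reflects palatalization before a front vowel: /k/ and /s/ become palato-alveolar [tʃ] and [ʃ] before a front vowel. /k/ is underlying.
From [meko] the stem 'bird' is /mek/; before a front vowel this yields [metʃɛ].

[metʃɛ]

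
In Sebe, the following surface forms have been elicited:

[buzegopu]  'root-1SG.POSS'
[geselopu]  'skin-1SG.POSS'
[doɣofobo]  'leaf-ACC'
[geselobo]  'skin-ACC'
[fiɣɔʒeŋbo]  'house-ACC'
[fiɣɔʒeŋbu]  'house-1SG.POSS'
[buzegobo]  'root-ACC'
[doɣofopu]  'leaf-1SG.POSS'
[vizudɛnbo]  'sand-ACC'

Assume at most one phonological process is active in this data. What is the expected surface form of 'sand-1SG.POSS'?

[vizudɛnbu]

The 1SG.POSS suffix surfaces as [-bu] and [-pu], depending on the final segment of the stem.
The ACC suffix, which begins with [b], is invariant after every stem; so [b] is not altered by any rule here.
So the underlying form is /-pu/, and voiceless stops become voiced after a nasal.
After 'sand', which ends in a nasal, the suffix surfaces as [-bu], giving [vizudɛnbu].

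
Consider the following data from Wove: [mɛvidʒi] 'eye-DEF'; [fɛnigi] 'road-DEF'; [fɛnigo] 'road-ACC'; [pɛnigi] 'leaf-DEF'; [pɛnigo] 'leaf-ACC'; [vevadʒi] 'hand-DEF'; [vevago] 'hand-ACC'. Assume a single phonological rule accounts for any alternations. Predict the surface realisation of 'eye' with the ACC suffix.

[mɛvigo]

The stem for 'hand' ends in [dʒ] in [vevadʒi] but [g] in [vevago].
If /g/ were underlying and a rule turned it into [dʒ] before the DEF suffix, 'leaf' would also alternate; but it has [g] in both [pɛnigi] and [pɛnigo].
The alternation reflects depalatalization: palato-alveolar /dʒ/ becomes [g] when no front vowel follows. /dʒ/ is underlying.
The one attested form of 'eye', [mɛvidʒi], shows underlying /mɛvidʒ/. Applying the same rule when no front vowel follows gives [mɛvigo].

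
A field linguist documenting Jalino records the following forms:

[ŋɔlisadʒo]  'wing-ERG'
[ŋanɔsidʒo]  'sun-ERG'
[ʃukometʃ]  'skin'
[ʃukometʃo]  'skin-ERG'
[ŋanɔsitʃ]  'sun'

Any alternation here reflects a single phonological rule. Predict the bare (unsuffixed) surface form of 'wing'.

In [ŋanɔsitʃ] and [ŋanɔsidʒo] the final segment of 'sun' alternates: [tʃ] ~ [dʒ].
But 'skin' keeps [tʃ] in both environments ([ʃukometʃ], [ʃukometʃo]), so there is no rule changing /tʃ/ to [dʒ] before the ERG suffix.
Therefore /dʒ/ is basic and [tʃ] is derived by word-final obstruent devoicing (voiced obstruents become voiceless word-finally).
The one attested form of 'wing', [ŋɔlisadʒo], shows underlying /ŋɔlisadʒ/. Applying the same rule word-finally gives [ŋɔlisatʃ].

[ŋɔlisatʃ]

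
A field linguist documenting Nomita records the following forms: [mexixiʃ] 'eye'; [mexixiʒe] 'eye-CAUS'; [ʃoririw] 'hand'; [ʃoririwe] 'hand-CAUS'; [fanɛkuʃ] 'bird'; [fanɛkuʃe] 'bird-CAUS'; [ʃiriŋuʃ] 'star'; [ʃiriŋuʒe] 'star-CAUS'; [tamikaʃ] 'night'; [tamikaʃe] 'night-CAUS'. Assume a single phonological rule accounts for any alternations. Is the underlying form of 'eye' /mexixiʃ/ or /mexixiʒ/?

/mexixiʒ/

The root 'eye' surfaces as [mexixiʃ] and [mexixiʒe], with a stem-final [ʃ] ~ [ʒ] alternation.
But 'night' keeps [ʃ] in both environments ([tamikaʃ], [tamikaʃe]), so there is no rule changing /ʃ/ to [ʒ] before the CAUS suffix.
The underlying segment must be /ʒ/; voiced obstruents become voiceless word-finally, yielding [ʃ] there.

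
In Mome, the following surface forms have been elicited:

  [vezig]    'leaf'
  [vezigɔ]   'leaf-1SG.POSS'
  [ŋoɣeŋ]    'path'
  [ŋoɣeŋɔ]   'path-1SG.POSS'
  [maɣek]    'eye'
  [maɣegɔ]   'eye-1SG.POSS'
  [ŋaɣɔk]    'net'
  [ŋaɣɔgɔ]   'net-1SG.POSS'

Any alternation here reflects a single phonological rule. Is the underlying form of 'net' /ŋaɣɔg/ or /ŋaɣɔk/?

/ŋaɣɔk/

'net' shows [k] ~ [g] at the end of the stem ([ŋaɣɔk] vs [ŋaɣɔgɔ]).
But 'leaf' keeps [g] in both environments ([vezig], [vezigɔ]), so there is no rule changing /g/ to [k] in isolation.
So /k/ is underlying, and a rule of intervocalic voicing — voiceless stops become voiced between vowels — gives [g].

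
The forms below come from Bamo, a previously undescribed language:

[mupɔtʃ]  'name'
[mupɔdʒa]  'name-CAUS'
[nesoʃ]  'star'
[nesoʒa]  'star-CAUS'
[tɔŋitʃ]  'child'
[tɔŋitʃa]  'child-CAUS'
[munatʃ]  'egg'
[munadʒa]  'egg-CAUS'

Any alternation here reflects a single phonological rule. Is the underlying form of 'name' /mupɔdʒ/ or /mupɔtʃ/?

/mupɔdʒ/

In [mupɔtʃ] and [mupɔdʒa] the final segment of 'name' alternates: [tʃ] ~ [dʒ].
Compare 'child', with invariant [tʃ] in [tɔŋitʃ] and [tɔŋitʃa]: an analysis with underlying /tʃ/ and a rule producing [dʒ] before the CAUS suffix would wrongly predict alternation here too.
Therefore /dʒ/ is basic and [tʃ] is derived by word-final obstruent devoicing (voiced obstruents become voiceless word-finally).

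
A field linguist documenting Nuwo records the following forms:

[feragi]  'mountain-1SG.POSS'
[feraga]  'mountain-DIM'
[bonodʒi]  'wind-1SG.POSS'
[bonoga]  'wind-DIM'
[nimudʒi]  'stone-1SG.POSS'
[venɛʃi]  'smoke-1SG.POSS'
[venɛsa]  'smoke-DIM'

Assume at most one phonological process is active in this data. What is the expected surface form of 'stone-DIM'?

[nimuga]

The stem for 'wind' ends in [dʒ] in [bonodʒi] but [g] in [bonoga].
If /g/ were underlying and a rule turned it into [dʒ] before the 1SG.POSS suffix, 'mountain' would also alternate; but it has [g] in both [feragi] and [feraga].
So /dʒ/ is underlying, and a rule of depalatalization — palato-alveolar /dʒ/ and /ʃ/ become [g] and [s] when no front vowel follows — gives [g].
The one attested form of 'stone', [nimudʒi], shows underlying /nimudʒ/. Applying the same rule when no front vowel follows gives [nimuga].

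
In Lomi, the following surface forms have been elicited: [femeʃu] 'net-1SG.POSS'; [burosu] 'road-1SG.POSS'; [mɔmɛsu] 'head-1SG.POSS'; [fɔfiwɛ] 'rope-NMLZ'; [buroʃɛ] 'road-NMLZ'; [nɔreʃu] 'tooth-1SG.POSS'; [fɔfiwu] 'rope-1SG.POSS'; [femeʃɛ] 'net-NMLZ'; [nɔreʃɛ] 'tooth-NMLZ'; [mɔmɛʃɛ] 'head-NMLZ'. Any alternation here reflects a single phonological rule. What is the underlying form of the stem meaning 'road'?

In [burosu] and [buroʃɛ] the final segment of 'road' alternates: [s] ~ [ʃ].
If /ʃ/ were underlying and a rule turned it into [s] before the 1SG.POSS suffix, 'tooth' would also alternate; but it has [ʃ] in both [nɔreʃu] and [nɔreʃɛ].
The underlying segment must be /s/; /s/ becomes palato-alveolar [ʃ] before a front vowel, yielding [ʃ] there.

/buros/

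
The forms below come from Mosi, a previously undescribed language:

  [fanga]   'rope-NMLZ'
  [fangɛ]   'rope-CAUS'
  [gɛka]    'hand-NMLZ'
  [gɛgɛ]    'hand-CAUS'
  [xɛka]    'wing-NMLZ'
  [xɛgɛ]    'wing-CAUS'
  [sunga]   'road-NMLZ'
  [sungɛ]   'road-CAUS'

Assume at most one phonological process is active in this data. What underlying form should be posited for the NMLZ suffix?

The NMLZ suffix surfaces as [-ga] and [-ka], depending on the final segment of the stem.
The CAUS suffix, which begins with [g], is invariant after every stem; so [g] is not altered by any rule here.
So the underlying form is /-ka/, and voiceless stops become voiced after a nasal.

/-ka/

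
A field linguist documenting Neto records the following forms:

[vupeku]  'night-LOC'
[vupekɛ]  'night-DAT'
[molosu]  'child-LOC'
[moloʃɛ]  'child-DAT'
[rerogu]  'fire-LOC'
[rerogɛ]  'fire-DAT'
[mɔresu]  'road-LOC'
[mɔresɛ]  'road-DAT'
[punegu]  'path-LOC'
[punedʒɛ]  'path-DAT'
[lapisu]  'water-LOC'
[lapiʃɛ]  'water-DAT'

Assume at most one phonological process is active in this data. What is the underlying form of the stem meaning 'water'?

/lapiʃ/

The stem for 'water' ends in [s] in [lapisu] but [ʃ] in [lapiʃɛ].
The stem 'road' ([mɔresu], [mɔresɛ]) shows [s] unchanged in both environments, so [s] cannot be basic with [ʃ] derived before the DAT suffix.
Therefore /ʃ/ is basic and [s] is derived by depalatalization (palato-alveolar /dʒ/ and /ʃ/ become [g] and [s] when no front vowel follows).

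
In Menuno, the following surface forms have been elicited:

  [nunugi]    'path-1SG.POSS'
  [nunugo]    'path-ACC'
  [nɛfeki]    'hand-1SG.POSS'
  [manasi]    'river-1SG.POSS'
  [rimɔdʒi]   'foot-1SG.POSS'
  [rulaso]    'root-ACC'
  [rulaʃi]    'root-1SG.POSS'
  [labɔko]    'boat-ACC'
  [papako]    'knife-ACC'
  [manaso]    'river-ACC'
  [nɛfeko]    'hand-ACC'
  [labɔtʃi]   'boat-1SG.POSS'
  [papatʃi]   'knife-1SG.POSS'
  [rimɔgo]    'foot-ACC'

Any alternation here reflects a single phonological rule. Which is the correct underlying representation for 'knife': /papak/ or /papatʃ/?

/papatʃ/

The root 'knife' surfaces as [papatʃi] and [papako], with a stem-final [tʃ] ~ [k] alternation.
The stem 'hand' ([nɛfeki], [nɛfeko]) shows [k] unchanged in both environments, so [k] cannot be basic with [tʃ] derived before the 1SG.POSS suffix.
Therefore /tʃ/ is basic and [k] is derived by depalatalization (palato-alveolar /tʃ/, /dʒ/ and /ʃ/ become [k], [g] and [s] when no front vowel follows).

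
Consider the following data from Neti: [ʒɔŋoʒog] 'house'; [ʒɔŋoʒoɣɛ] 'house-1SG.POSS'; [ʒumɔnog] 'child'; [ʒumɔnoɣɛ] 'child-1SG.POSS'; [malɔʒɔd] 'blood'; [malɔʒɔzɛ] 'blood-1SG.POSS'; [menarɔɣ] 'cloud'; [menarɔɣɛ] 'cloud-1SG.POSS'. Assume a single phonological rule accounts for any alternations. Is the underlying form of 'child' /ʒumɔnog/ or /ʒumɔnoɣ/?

/ʒumɔnog/

The root 'child' surfaces as [ʒumɔnog] and [ʒumɔnoɣɛ], with a stem-final [g] ~ [ɣ] alternation.
If /ɣ/ were underlying and a rule turned it into [g] in isolation, 'cloud' would also alternate; but it has [ɣ] in both [menarɔɣ] and [menarɔɣɛ].
The underlying segment must be /g/; voiced stops become fricatives between vowels, yielding [ɣ] there.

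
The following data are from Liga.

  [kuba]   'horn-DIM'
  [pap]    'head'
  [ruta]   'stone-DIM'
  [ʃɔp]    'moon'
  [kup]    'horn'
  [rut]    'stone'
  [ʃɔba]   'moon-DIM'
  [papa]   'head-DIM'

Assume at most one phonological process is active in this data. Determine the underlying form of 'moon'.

/ʃɔb/

The root 'moon' surfaces as [ʃɔp] and [ʃɔba], with a stem-final [p] ~ [b] alternation.
The stem 'head' ([pap], [papa]) shows [p] unchanged in both environments, so [p] cannot be basic with [b] derived before the DIM suffix.
Therefore /b/ is basic and [p] is derived by word-final obstruent devoicing (voiced obstruents become voiceless word-finally).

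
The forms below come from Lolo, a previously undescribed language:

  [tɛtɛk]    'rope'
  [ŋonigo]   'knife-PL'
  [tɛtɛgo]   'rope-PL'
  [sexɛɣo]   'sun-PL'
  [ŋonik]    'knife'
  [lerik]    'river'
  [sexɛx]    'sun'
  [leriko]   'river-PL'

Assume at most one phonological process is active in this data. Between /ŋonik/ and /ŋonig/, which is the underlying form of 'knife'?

/ŋonig/

In [ŋonik] and [ŋonigo] the final segment of 'knife' alternates: [k] ~ [g].
But 'river' keeps [k] in both environments ([lerik], [leriko]), so there is no rule changing /k/ to [g] before the PL suffix.
So /g/ is underlying, and a rule of word-final obstruent devoicing — voiced obstruents become voiceless word-finally — gives [k].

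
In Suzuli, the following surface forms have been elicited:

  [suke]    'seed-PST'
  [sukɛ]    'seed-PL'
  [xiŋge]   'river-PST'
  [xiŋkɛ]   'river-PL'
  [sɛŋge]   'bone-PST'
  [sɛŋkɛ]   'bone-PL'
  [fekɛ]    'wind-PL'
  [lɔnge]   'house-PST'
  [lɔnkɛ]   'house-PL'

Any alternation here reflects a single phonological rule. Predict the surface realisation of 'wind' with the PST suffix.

The PST suffix surfaces as [-ge] and [-ke], depending on the final segment of the stem.
The PL suffix, which begins with [k], is invariant after every stem; so [k] is not altered by any rule here.
The PST suffix is therefore /-ge/ underlyingly, with post-vocalic devoicing: voiced stops become voiceless after a vowel.
After 'wind', which ends in a vowel, the suffix surfaces as [-ke], giving [feke].

[feke]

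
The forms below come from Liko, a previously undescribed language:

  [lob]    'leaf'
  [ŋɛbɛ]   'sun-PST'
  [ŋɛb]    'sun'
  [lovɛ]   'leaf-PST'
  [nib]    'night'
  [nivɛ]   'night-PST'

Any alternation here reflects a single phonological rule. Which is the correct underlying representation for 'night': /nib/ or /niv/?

/niv/

'night' shows [b] ~ [v] at the end of the stem ([nib] vs [nivɛ]).
The stem 'sun' ([ŋɛb], [ŋɛbɛ]) shows [b] unchanged in both environments, so [b] cannot be basic with [v] derived before the PST suffix.
The alternation reflects word-final hardening: voiced fricatives become stops word-finally. /v/ is underlying.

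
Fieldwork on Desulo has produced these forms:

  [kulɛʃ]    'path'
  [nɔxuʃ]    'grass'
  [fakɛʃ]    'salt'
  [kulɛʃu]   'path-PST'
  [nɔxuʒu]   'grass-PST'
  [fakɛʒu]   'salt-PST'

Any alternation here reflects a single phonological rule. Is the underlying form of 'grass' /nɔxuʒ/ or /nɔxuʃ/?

/nɔxuʒ/

The stem for 'grass' ends in [ʒ] in [nɔxuʒu] but [ʃ] in [nɔxuʃ].
Compare 'path', with invariant [ʃ] in [kulɛʃu] and [kulɛʃ]: an analysis with underlying /ʃ/ and a rule producing [ʒ] before the PST suffix would wrongly predict alternation here too.
So /ʒ/ is underlying, and a rule of word-final obstruent devoicing — voiced obstruents become voiceless word-finally — gives [ʃ].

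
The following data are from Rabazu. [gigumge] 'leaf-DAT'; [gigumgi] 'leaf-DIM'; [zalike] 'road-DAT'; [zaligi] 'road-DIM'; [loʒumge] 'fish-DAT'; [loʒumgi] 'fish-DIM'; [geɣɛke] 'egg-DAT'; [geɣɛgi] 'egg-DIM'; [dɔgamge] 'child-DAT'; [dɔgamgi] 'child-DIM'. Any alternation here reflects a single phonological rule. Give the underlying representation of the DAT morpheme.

The DAT morpheme has two allomorphs, [-ge] and [-ke].
By contrast the DIM suffix keeps its initial [g] throughout — that segment must be underlying.
The DAT suffix is therefore /-ke/ underlyingly, with post-nasal voicing: voiceless stops become voiced after a nasal.

/-ke/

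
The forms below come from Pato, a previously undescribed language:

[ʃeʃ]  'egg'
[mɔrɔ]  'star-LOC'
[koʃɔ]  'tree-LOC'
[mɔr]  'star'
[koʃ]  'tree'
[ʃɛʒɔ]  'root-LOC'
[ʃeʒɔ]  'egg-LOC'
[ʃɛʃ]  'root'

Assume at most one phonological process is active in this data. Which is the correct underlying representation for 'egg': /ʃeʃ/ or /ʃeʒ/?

The stem for 'egg' ends in [ʒ] in [ʃeʒɔ] but [ʃ] in [ʃeʃ].
The stem 'tree' ([koʃɔ], [koʃ]) shows [ʃ] unchanged in both environments, so [ʃ] cannot be basic with [ʒ] derived before the LOC suffix.
Therefore /ʒ/ is basic and [ʃ] is derived by word-final obstruent devoicing (voiced obstruents become voiceless word-finally).

/ʃeʒ/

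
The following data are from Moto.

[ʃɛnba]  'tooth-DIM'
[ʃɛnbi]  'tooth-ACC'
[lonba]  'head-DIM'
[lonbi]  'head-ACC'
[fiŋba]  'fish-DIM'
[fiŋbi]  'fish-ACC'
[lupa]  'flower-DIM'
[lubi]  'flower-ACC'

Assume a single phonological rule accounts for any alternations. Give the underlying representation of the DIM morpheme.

/-pa/

The DIM suffix surfaces as [-ba] and [-pa], depending on the final segment of the stem.
The ACC suffix, which begins with [b], is invariant after every stem; so [b] is not altered by any rule here.
The DIM suffix is therefore /-pa/ underlyingly, with post-nasal voicing: voiceless stops become voiced after a nasal.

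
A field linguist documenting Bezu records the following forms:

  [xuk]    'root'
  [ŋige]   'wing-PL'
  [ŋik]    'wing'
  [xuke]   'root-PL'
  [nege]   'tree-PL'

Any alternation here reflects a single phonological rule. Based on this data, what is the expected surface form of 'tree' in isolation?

In [ŋik] and [ŋige] the final segment of 'wing' alternates: [k] ~ [g].
Compare 'root', with invariant [k] in [xuk] and [xuke]: an analysis with underlying /k/ and a rule producing [g] before the PL suffix would wrongly predict alternation here too.
The alternation reflects word-final obstruent devoicing: voiced obstruents become voiceless word-finally. /g/ is underlying.
From [nege] the stem 'tree' is /neg/; word-finally this yields [nek].

[nek]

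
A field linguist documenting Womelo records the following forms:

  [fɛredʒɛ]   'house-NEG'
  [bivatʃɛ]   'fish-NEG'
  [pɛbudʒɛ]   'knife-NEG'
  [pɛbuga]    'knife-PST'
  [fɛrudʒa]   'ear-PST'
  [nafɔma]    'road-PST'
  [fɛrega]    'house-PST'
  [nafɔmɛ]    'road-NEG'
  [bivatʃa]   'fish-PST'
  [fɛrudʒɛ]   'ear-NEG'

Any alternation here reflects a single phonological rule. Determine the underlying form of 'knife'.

The stem for 'knife' ends in [g] in [pɛbuga] but [dʒ] in [pɛbudʒɛ].
But 'ear' keeps [dʒ] in both environments ([fɛrudʒa], [fɛrudʒɛ]), so there is no rule changing /dʒ/ to [g] before the PST suffix.
Therefore /g/ is basic and [dʒ] is derived by palatalization before a front vowel (/g/ becomes palato-alveolar [dʒ] before a front vowel).

/pɛbug/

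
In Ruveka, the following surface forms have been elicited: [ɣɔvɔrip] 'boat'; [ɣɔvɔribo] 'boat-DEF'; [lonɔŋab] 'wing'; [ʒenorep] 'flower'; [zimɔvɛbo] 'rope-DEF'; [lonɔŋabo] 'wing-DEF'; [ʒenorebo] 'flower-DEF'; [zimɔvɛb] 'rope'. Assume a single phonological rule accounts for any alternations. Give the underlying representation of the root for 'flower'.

/ʒenorep/

The root 'flower' surfaces as [ʒenorep] and [ʒenorebo], with a stem-final [p] ~ [b] alternation.
If /b/ were underlying and a rule turned it into [p] in isolation, 'rope' would also alternate; but it has [b] in both [zimɔvɛb] and [zimɔvɛbo].
The underlying segment must be /p/; voiceless stops become voiced between vowels, yielding [b] there.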